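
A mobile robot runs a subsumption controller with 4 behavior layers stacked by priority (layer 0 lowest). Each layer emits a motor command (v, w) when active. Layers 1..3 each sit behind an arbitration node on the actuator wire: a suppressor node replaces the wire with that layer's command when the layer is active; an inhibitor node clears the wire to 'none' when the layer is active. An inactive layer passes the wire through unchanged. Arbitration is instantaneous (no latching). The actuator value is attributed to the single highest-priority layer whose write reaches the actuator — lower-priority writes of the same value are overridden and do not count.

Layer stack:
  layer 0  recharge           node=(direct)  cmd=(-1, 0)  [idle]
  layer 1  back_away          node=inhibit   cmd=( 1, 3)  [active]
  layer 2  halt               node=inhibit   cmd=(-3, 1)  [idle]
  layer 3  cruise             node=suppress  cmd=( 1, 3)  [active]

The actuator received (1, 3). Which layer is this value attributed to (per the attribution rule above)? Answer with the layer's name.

cruise

[0] recharge off; wire := none
[1] back_away on (inhibit); wire := none
[2] halt off; pass none
[3] cruise on (suppress); wire := (1, 3)
output (1, 3)
last writer: layer 3 = cruise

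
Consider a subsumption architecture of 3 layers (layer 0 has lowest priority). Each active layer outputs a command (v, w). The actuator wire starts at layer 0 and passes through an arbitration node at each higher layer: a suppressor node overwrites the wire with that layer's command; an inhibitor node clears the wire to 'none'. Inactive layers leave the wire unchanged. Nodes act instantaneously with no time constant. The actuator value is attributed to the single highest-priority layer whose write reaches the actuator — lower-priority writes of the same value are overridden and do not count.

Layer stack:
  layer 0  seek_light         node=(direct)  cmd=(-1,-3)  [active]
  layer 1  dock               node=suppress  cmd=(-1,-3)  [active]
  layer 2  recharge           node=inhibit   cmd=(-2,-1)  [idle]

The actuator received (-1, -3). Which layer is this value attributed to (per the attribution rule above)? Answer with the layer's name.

dock

L0 seek_light: active, feeds wire = (-1, -3)
L1 dock: active, suppressor → wire = (-1, -3)
L2 recharge: idle → wire stays (-1, -3)
actuator = (-1, -3)
last writer: layer 1 = dock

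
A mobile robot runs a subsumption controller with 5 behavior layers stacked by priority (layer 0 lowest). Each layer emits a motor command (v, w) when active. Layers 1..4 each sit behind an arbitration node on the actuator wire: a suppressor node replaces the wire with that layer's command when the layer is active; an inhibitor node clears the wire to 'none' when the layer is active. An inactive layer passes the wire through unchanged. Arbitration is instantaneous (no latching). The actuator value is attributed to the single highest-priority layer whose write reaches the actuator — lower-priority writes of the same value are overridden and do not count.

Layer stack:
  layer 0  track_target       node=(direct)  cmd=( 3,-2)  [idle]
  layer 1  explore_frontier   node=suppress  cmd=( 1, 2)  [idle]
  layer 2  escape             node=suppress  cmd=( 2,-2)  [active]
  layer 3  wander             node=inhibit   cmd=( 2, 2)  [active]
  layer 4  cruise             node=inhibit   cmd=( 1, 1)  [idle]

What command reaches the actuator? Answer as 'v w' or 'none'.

layer 0 (track_target) idle — none
layer 1 (explore_frontier) idle — unchanged: none
layer 2 (escape) active — suppresses: (2, -2)
layer 3 (wander) active — inhibits: none
layer 4 (cruise) idle — unchanged: none
→ actuator none

none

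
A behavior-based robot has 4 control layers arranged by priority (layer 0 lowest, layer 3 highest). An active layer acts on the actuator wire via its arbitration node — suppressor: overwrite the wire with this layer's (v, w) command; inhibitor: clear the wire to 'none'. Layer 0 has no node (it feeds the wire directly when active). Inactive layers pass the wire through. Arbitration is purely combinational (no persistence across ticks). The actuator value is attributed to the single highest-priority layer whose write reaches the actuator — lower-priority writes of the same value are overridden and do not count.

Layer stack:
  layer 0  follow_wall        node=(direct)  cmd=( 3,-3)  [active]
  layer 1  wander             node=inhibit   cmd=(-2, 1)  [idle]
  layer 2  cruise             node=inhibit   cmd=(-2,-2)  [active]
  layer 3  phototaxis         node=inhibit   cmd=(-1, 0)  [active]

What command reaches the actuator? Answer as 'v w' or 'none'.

layer 0 (follow_wall) active — direct: (3, -3)
layer 1 (wander) idle — unchanged: (3, -3)
layer 2 (cruise) active — inhibits: none
layer 3 (phototaxis) active — inhibits: none
→ actuator none

none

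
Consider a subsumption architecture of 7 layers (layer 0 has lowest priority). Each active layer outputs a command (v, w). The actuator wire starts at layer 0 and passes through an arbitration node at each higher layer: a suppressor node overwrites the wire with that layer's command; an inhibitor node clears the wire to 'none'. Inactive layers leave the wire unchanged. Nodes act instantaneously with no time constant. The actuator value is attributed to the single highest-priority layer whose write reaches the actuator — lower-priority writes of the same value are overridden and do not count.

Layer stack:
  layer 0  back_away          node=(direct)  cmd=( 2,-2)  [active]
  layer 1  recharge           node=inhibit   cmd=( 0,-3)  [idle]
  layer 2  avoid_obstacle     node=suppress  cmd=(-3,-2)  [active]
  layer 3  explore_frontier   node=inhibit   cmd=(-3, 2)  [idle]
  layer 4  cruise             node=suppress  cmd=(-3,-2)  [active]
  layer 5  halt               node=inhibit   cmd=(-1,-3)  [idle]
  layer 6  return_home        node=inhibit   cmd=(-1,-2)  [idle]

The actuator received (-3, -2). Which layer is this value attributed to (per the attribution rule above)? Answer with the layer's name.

cruise

[0] back_away on; wire := (2, -2)
[1] recharge off; pass (2, -2)
[2] avoid_obstacle on (suppress); wire := (-3, -2)
[3] explore_frontier off; pass (-3, -2)
[4] cruise on (suppress); wire := (-3, -2)
[5] halt off; pass (-3, -2)
[6] return_home off; pass (-3, -2)
output (-3, -2)
last writer: layer 4 = cruise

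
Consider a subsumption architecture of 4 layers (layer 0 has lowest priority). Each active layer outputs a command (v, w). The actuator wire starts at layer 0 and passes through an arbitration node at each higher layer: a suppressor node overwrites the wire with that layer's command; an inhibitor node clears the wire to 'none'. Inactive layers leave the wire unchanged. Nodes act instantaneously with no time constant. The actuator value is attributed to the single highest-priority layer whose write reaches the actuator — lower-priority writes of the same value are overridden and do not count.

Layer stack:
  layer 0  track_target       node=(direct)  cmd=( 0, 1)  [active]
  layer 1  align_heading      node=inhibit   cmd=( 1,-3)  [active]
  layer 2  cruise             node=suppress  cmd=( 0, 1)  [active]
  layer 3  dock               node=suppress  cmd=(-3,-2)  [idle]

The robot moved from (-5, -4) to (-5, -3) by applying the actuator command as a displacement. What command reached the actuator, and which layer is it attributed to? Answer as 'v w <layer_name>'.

0 1 cruise

displacement = (-5, -3) − (-5, -4) = (0, 1)
[0] track_target on; wire := (0, 1)
[1] align_heading on (inhibit); wire := none
[2] cruise on (suppress); wire := (0, 1)
[3] dock off; pass (0, 1)
output (0, 1) — from layer 2 (cruise)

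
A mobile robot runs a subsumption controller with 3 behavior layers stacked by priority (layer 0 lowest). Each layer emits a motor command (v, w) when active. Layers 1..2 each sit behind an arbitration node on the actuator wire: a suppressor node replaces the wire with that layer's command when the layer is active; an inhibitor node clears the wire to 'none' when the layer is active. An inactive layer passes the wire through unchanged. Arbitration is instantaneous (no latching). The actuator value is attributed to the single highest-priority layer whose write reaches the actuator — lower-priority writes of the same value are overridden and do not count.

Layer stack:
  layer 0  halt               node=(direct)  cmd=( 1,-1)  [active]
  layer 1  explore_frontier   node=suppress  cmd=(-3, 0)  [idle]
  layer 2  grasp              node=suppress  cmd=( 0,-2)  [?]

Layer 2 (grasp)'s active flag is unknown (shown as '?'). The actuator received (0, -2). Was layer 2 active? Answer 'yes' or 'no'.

yes

If layer 2 is active=yes:
  actuator would be (0, -2)
If layer 2 is active=no:
  actuator would be (1, -1)
Observed (0, -2), so layer 2 was active.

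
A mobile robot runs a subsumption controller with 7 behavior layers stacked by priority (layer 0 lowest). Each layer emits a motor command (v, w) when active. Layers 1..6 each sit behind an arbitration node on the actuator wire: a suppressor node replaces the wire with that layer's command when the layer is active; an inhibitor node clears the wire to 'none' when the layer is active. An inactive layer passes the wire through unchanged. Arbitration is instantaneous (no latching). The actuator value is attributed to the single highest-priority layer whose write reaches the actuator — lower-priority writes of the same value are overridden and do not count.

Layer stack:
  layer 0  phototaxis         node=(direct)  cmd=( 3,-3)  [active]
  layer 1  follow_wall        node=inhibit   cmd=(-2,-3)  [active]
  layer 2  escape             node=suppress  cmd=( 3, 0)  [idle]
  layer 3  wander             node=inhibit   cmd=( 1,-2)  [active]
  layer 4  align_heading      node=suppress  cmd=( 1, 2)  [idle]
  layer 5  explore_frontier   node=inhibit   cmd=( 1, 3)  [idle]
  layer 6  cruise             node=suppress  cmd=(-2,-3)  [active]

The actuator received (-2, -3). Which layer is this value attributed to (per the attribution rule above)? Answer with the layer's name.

cruise

[0] phototaxis on; wire := (3, -3)
[1] follow_wall on (inhibit); wire := none
[2] escape off; pass none
[3] wander on (inhibit); wire := none
[4] align_heading off; pass none
[5] explore_frontier off; pass none
[6] cruise on (suppress); wire := (-2, -3)
output (-2, -3)
last writer: layer 6 = cruise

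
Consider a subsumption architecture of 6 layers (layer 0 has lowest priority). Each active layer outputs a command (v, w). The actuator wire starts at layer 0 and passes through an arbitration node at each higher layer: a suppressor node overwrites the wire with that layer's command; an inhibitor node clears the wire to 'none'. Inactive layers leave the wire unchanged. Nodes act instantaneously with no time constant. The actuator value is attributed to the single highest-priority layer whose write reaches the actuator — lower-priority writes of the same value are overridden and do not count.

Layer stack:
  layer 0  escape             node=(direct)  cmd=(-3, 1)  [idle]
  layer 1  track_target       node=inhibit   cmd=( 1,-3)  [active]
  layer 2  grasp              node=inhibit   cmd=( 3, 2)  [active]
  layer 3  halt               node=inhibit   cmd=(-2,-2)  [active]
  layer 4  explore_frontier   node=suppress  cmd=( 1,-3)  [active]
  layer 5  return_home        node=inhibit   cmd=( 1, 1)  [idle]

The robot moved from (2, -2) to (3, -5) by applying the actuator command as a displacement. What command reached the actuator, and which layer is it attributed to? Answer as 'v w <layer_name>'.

displacement = (3, -5) − (2, -2) = (1, -3)
[0] escape off; wire := none
[1] track_target on (inhibit); wire := none
[2] grasp on (inhibit); wire := none
[3] halt on (inhibit); wire := none
[4] explore_frontier on (suppress); wire := (1, -3)
[5] return_home off; pass (1, -3)
output (1, -3) — from layer 4 (explore_frontier)

1 -3 explore_frontier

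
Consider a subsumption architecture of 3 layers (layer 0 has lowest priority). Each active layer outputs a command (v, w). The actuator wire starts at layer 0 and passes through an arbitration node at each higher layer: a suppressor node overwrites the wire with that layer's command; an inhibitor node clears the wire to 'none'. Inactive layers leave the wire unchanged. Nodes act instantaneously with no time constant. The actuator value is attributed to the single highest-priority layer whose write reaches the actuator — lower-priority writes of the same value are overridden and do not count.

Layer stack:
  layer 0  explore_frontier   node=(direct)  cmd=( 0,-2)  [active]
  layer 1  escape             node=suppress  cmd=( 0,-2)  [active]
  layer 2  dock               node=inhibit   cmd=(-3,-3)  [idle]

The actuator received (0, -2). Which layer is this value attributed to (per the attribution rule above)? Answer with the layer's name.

escape

L0 explore_frontier: active, feeds wire = (0, -2)
L1 escape: active, suppressor → wire = (0, -2)
L2 dock: idle → wire stays (0, -2)
actuator = (0, -2)
last writer: layer 1 = escape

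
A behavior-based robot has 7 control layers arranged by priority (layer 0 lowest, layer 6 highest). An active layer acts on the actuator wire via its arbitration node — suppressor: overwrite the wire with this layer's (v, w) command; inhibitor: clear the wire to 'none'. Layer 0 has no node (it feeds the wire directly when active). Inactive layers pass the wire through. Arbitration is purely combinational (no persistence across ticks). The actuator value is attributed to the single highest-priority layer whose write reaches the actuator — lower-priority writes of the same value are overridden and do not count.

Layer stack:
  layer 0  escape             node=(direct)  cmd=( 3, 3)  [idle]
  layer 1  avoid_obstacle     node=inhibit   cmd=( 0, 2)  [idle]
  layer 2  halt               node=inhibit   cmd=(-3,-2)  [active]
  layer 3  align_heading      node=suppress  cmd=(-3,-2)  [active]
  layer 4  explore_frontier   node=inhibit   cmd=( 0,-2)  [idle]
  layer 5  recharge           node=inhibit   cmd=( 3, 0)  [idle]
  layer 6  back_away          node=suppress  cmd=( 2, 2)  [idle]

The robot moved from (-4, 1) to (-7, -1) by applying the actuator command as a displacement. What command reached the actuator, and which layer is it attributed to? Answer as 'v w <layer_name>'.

displacement = (-7, -1) − (-4, 1) = (-3, -2)
[0] escape off; wire := none
[1] avoid_obstacle off; pass none
[2] halt on (inhibit); wire := none
[3] align_heading on (suppress); wire := (-3, -2)
[4] explore_frontier off; pass (-3, -2)
[5] recharge off; pass (-3, -2)
[6] back_away off; pass (-3, -2)
output (-3, -2) — from layer 3 (align_heading)

-3 -2 align_heading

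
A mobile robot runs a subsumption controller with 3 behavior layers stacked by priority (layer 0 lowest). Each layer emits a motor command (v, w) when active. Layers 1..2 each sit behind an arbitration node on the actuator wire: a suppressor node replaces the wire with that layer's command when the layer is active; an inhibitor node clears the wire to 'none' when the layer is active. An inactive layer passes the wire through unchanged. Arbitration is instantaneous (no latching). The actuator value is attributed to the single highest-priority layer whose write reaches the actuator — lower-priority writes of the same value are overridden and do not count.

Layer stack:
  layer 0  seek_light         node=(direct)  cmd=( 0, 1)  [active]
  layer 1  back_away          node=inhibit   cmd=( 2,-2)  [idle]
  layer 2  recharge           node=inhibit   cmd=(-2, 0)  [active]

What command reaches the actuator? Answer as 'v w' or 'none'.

none

layer 0 (seek_light) active — direct: (0, 1)
layer 1 (back_away) idle — unchanged: (0, 1)
layer 2 (recharge) active — inhibits: none
→ actuator none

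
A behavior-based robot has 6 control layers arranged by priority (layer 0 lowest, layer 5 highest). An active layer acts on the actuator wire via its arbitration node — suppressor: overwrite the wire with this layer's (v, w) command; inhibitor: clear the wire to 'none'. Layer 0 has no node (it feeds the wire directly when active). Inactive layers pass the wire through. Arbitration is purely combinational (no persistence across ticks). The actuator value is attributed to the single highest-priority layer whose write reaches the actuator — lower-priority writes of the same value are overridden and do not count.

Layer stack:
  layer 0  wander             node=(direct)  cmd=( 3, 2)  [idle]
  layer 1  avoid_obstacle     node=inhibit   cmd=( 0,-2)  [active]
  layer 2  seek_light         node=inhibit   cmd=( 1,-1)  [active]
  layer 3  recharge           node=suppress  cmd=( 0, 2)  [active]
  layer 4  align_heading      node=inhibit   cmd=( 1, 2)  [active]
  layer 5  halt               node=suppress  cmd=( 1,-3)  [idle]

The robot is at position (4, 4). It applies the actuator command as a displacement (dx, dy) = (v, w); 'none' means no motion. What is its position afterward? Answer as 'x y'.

layer 0 (wander) idle — none
layer 1 (avoid_obstacle) active — inhibits: none
layer 2 (seek_light) active — inhibits: none
layer 3 (recharge) active — suppresses: (0, 2)
layer 4 (align_heading) active — inhibits: none
layer 5 (halt) idle — unchanged: none
→ actuator none
position: (4, 4) + none = (4, 4)

4 4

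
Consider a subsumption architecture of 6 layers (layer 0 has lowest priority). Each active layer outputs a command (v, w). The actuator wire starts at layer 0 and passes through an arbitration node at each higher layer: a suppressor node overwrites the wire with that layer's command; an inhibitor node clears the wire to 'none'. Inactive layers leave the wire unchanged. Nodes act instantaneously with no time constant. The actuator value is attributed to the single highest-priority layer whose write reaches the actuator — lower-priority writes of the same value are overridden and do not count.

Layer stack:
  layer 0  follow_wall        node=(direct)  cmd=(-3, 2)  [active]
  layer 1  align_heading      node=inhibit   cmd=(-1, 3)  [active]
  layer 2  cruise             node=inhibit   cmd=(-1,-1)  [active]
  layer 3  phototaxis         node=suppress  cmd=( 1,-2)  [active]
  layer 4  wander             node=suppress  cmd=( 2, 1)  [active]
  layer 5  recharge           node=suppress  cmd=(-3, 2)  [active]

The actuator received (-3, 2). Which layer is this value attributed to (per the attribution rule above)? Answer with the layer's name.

[0] follow_wall on; wire := (-3, 2)
[1] align_heading on (inhibit); wire := none
[2] cruise on (inhibit); wire := none
[3] phototaxis on (suppress); wire := (1, -2)
[4] wander on (suppress); wire := (2, 1)
[5] recharge on (suppress); wire := (-3, 2)
output (-3, 2)
last writer: layer 5 = recharge

recharge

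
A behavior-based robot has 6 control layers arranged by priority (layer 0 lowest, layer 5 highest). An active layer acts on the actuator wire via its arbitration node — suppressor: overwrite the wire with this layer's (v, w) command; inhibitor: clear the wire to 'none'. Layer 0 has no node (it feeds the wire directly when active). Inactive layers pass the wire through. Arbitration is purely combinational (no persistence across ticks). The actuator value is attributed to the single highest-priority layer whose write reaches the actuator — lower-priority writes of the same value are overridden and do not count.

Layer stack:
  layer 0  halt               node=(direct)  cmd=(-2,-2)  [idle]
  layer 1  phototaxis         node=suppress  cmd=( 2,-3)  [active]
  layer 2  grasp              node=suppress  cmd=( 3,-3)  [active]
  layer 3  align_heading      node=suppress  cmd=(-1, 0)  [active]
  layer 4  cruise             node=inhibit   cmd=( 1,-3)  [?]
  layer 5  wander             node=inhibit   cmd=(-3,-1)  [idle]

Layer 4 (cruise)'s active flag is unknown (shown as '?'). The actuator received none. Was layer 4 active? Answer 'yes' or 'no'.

If layer 4 is active=yes:
  actuator would be none
If layer 4 is active=no:
  actuator would be (-1, 0)
Observed none, so layer 4 was active.

yes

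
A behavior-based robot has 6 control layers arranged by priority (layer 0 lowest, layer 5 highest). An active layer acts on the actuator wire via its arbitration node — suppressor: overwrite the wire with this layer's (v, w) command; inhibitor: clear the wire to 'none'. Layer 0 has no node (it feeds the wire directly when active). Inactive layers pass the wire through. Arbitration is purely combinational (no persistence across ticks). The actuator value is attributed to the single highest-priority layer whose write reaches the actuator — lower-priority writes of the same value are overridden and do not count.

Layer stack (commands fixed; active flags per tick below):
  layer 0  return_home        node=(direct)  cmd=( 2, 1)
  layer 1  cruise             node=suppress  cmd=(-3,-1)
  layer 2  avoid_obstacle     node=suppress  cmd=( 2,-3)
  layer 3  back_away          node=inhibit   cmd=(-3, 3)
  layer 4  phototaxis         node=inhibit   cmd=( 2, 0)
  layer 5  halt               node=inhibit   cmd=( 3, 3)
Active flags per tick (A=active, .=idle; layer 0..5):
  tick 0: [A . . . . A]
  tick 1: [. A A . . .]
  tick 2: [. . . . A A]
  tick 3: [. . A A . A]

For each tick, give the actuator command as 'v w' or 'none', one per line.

none
2 -3
none
none

tick 0:
  L0 return_home: active, feeds wire = (2, 1)
  L1 cruise: idle → wire stays (2, 1)
  L2 avoid_obstacle: idle → wire stays (2, 1)
  L3 back_away: idle → wire stays (2, 1)
  L4 phototaxis: idle → wire stays (2, 1)
  L5 halt: active, inhibitor → wire = none
  actuator = none
tick 1:
  L0 return_home: idle → wire = none
  L1 cruise: active, suppressor → wire = (-3, -1)
  L2 avoid_obstacle: active, suppressor → wire = (2, -3)
  L3 back_away: idle → wire stays (2, -3)
  L4 phototaxis: idle → wire stays (2, -3)
  L5 halt: idle → wire stays (2, -3)
  actuator = (2, -3)
tick 2:
  L0 return_home: idle → wire = none
  L1 cruise: idle → wire stays none
  L2 avoid_obstacle: idle → wire stays none
  L3 back_away: idle → wire stays none
  L4 phototaxis: active, inhibitor → wire = none
  L5 halt: active, inhibitor → wire = none
  actuator = none
tick 3:
  L0 return_home: idle → wire = none
  L1 cruise: idle → wire stays none
  L2 avoid_obstacle: active, suppressor → wire = (2, -3)
  L3 back_away: active, inhibitor → wire = none
  L4 phototaxis: idle → wire stays none
  L5 halt: active, inhibitor → wire = none
  actuator = none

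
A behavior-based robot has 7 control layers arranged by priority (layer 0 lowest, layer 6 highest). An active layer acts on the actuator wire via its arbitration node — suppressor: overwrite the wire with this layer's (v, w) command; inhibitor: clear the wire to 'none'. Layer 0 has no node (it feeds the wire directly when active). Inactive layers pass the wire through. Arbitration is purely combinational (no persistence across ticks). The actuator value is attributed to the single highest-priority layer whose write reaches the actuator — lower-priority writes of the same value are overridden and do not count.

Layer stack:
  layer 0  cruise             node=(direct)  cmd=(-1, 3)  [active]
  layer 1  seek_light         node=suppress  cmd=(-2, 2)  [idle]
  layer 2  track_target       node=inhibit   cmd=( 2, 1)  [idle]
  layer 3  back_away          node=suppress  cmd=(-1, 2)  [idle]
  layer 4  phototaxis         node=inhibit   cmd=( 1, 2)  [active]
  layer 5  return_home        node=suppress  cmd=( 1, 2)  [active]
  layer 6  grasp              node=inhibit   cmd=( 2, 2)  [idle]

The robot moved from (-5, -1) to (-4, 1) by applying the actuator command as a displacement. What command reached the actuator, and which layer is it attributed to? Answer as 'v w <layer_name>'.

1 2 return_home

displacement = (-4, 1) − (-5, -1) = (1, 2)
[0] cruise on; wire := (-1, 3)
[1] seek_light off; pass (-1, 3)
[2] track_target off; pass (-1, 3)
[3] back_away off; pass (-1, 3)
[4] phototaxis on (inhibit); wire := none
[5] return_home on (suppress); wire := (1, 2)
[6] grasp off; pass (1, 2)
output (1, 2) — from layer 5 (return_home)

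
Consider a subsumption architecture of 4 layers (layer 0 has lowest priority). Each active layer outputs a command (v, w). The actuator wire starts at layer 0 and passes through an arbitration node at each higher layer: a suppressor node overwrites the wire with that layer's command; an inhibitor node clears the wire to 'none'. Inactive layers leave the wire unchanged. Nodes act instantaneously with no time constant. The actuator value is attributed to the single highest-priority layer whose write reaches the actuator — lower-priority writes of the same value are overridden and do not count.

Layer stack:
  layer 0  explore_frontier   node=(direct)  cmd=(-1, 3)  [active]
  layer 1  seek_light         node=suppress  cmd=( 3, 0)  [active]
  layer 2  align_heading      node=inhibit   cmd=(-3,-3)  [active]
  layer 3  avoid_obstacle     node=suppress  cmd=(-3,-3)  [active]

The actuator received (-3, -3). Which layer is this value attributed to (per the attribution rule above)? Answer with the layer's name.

L0 explore_frontier: active, feeds wire = (-1, 3)
L1 seek_light: active, suppressor → wire = (3, 0)
L2 align_heading: active, inhibitor → wire = none
L3 avoid_obstacle: active, suppressor → wire = (-3, -3)
actuator = (-3, -3)
last writer: layer 3 = avoid_obstacle

avoid_obstacle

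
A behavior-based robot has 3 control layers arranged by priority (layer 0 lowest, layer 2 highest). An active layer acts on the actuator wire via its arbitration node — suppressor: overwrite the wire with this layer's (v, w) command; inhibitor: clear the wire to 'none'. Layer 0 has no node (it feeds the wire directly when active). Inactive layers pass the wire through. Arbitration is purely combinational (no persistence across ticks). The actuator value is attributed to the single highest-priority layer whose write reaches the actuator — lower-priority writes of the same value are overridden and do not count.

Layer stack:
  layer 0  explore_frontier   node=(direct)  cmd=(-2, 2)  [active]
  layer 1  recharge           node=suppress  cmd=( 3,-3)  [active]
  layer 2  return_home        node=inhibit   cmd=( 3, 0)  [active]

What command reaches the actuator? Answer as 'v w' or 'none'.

none

layer 0 (explore_frontier) active — direct: (-2, 2)
layer 1 (recharge) active — suppresses: (3, -3)
layer 2 (return_home) active — inhibits: none
→ actuator none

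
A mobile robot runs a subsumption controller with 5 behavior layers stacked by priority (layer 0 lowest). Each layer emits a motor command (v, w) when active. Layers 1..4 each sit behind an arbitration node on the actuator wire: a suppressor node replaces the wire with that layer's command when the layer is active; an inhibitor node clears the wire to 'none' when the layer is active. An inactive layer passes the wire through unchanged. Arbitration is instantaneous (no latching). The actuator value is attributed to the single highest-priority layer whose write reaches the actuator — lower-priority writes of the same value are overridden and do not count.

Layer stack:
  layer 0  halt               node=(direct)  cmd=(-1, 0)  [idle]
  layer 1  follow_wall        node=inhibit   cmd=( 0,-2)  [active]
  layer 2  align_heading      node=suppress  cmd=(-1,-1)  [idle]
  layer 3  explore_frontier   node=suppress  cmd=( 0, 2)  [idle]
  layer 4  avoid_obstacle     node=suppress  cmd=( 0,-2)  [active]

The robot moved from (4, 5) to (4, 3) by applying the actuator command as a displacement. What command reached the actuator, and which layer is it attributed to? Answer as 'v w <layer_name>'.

displacement = (4, 3) − (4, 5) = (0, -2)
[0] halt off; wire := none
[1] follow_wall on (inhibit); wire := none
[2] align_heading off; pass none
[3] explore_frontier off; pass none
[4] avoid_obstacle on (suppress); wire := (0, -2)
output (0, -2) — from layer 4 (avoid_obstacle)

0 -2 avoid_obstacle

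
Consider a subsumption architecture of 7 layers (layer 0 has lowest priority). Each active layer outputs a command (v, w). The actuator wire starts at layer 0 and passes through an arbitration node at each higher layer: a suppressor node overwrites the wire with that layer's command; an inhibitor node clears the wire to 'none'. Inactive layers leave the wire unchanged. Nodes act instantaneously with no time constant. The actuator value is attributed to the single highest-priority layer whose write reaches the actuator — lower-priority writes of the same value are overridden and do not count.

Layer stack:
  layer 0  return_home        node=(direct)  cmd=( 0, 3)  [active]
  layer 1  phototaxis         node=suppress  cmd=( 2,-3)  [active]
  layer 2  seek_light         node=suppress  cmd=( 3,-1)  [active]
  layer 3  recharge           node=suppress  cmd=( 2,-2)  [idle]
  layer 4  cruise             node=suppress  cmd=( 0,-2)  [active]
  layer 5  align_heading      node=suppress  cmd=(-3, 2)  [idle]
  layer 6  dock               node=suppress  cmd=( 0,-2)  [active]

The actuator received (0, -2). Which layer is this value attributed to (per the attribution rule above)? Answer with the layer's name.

layer 0 (return_home) active — direct: (0, 3)
layer 1 (phototaxis) active — suppresses: (2, -3)
layer 2 (seek_light) active — suppresses: (3, -1)
layer 3 (recharge) idle — unchanged: (3, -1)
layer 4 (cruise) active — suppresses: (0, -2)
layer 5 (align_heading) idle — unchanged: (0, -2)
layer 6 (dock) active — suppresses: (0, -2)
→ actuator (0, -2)
last writer: layer 6 = dock

dock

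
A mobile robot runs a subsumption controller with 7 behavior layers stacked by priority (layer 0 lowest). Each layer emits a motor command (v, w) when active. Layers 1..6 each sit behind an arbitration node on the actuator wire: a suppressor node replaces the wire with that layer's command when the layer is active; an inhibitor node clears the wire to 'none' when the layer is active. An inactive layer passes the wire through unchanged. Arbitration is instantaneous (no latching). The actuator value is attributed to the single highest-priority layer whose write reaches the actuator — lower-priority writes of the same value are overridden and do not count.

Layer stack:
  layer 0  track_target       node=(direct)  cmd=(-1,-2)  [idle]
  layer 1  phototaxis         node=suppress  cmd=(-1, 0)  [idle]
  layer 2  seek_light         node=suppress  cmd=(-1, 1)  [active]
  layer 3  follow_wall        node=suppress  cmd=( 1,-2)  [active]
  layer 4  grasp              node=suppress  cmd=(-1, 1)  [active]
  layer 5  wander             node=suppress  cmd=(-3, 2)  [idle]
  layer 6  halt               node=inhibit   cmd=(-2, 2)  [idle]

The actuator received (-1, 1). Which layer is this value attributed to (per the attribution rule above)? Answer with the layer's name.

grasp

layer 0 (track_target) idle — none
layer 1 (phototaxis) idle — unchanged: none
layer 2 (seek_light) active — suppresses: (-1, 1)
layer 3 (follow_wall) active — suppresses: (1, -2)
layer 4 (grasp) active — suppresses: (-1, 1)
layer 5 (wander) idle — unchanged: (-1, 1)
layer 6 (halt) idle — unchanged: (-1, 1)
→ actuator (-1, 1)
last writer: layer 4 = grasp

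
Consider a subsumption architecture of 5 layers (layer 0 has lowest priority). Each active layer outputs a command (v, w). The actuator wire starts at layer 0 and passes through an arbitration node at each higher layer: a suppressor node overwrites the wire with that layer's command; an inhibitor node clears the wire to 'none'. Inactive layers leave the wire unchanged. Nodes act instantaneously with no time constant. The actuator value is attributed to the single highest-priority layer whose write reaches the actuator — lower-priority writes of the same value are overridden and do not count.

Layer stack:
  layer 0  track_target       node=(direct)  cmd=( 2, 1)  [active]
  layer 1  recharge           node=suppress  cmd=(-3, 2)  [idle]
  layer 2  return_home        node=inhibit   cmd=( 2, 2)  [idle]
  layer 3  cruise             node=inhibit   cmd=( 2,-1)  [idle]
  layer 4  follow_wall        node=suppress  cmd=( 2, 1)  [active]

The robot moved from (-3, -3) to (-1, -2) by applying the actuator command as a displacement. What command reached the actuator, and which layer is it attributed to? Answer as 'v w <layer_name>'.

2 1 follow_wall

displacement = (-1, -2) − (-3, -3) = (2, 1)
layer 0 (track_target) active — direct: (2, 1)
layer 1 (recharge) idle — unchanged: (2, 1)
layer 2 (return_home) idle — unchanged: (2, 1)
layer 3 (cruise) idle — unchanged: (2, 1)
layer 4 (follow_wall) active — suppresses: (2, 1)
→ actuator (2, 1) — from layer 4 (follow_wall)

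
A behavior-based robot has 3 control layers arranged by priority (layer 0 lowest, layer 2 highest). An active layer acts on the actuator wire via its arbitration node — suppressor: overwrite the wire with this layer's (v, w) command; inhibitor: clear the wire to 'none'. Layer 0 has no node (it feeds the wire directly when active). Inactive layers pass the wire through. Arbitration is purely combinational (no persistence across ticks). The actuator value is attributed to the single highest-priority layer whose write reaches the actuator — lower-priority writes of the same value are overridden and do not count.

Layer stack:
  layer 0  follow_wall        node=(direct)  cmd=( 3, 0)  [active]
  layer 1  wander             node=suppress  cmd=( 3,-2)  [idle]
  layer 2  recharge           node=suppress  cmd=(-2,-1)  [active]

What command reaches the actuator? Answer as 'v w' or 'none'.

layer 0 (follow_wall) active — direct: (3, 0)
layer 1 (wander) idle — unchanged: (3, 0)
layer 2 (recharge) active — suppresses: (-2, -1)
→ actuator (-2, -1)

-2 -1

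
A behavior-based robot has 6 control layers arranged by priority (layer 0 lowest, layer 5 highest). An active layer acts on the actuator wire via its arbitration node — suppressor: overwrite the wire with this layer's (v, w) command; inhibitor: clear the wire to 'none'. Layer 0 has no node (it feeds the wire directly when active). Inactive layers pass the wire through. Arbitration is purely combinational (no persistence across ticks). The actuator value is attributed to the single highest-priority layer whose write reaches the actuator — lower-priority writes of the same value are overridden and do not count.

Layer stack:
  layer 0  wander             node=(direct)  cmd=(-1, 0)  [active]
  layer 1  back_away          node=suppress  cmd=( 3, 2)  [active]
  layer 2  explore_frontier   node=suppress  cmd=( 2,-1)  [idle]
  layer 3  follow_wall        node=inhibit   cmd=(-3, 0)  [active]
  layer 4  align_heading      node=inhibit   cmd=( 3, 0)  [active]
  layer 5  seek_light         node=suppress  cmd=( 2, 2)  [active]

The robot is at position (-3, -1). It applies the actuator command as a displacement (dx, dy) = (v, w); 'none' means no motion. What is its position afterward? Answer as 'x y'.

L0 wander: active, feeds wire = (-1, 0)
L1 back_away: active, suppressor → wire = (3, 2)
L2 explore_frontier: idle → wire stays (3, 2)
L3 follow_wall: active, inhibitor → wire = none
L4 align_heading: active, inhibitor → wire = none
L5 seek_light: active, suppressor → wire = (2, 2)
actuator = (2, 2)
position: (-3, -1) + (2, 2) = (-1, 1)

-1 1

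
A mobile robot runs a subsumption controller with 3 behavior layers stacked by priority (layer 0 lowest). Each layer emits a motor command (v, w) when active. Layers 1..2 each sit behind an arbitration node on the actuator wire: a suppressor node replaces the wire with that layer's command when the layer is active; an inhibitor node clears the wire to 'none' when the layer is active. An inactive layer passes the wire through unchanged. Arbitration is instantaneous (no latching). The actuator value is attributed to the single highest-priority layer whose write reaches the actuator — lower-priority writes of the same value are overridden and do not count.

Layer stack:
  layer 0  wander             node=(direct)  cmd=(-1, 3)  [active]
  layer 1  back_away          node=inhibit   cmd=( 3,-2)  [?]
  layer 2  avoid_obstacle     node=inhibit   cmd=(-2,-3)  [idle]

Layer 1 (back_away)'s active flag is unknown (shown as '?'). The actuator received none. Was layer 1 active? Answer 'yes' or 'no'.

yes

If layer 1 is active=yes:
  actuator would be none
If layer 1 is active=no:
  actuator would be (-1, 3)
Observed none, so layer 1 was active.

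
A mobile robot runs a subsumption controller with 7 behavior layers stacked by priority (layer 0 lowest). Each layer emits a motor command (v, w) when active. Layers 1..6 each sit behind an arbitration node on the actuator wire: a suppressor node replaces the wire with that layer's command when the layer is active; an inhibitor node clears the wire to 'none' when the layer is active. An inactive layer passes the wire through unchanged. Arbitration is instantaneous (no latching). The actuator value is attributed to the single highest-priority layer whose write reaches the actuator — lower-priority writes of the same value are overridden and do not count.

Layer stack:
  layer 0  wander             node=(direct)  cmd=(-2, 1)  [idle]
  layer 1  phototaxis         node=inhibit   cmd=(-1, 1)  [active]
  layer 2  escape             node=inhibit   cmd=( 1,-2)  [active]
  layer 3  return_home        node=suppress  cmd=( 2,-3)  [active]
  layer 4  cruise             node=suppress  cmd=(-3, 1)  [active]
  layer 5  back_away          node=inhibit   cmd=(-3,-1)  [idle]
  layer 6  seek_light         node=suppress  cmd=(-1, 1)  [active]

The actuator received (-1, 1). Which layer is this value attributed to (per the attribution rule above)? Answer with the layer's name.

layer 0 (wander) idle — none
layer 1 (phototaxis) active — inhibits: none
layer 2 (escape) active — inhibits: none
layer 3 (return_home) active — suppresses: (2, -3)
layer 4 (cruise) active — suppresses: (-3, 1)
layer 5 (back_away) idle — unchanged: (-3, 1)
layer 6 (seek_light) active — suppresses: (-1, 1)
→ actuator (-1, 1)
last writer: layer 6 = seek_light

seek_light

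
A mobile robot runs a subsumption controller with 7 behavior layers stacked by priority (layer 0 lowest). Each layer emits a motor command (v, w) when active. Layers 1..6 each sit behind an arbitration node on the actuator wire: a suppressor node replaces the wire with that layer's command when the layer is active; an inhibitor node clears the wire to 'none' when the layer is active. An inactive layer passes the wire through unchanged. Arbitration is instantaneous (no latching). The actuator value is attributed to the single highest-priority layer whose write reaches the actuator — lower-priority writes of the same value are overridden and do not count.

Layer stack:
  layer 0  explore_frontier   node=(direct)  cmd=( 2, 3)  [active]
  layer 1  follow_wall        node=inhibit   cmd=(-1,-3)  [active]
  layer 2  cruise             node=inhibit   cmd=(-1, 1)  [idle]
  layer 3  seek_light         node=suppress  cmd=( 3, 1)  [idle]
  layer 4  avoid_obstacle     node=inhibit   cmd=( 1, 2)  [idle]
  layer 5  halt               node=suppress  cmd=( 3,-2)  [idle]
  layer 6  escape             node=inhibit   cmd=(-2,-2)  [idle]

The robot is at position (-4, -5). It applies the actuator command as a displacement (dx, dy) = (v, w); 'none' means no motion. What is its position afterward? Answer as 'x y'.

-4 -5

[0] explore_frontier on; wire := (2, 3)
[1] follow_wall on (inhibit); wire := none
[2] cruise off; pass none
[3] seek_light off; pass none
[4] avoid_obstacle off; pass none
[5] halt off; pass none
[6] escape off; pass none
output none
position: (-4, -5) + none = (-4, -5)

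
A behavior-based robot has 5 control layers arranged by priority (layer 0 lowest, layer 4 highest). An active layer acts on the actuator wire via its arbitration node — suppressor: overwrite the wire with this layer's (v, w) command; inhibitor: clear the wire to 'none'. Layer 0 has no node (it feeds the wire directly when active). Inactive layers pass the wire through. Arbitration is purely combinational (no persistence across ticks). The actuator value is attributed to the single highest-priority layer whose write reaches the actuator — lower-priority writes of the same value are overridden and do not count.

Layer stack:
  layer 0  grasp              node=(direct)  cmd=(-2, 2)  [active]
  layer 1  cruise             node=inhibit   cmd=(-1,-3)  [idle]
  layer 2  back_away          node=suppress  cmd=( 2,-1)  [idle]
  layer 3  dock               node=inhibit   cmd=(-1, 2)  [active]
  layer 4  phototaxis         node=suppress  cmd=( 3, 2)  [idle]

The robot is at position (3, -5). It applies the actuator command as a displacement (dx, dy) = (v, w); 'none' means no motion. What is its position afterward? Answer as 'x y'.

[0] grasp on; wire := (-2, 2)
[1] cruise off; pass (-2, 2)
[2] back_away off; pass (-2, 2)
[3] dock on (inhibit); wire := none
[4] phototaxis off; pass none
output none
position: (3, -5) + none = (3, -5)

3 -5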